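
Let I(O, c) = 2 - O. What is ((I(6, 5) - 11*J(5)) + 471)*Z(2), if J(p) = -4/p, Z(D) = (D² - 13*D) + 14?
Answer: -19032/5 ≈ -3806.4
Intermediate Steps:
Z(D) = 14 + D² - 13*D
((I(6, 5) - 11*J(5)) + 471)*Z(2) = (((2 - 1*6) - (-44)/5) + 471)*(14 + 2² - 13*2) = (((2 - 6) - (-44)/5) + 471)*(14 + 4 - 26) = ((-4 - 11*(-⅘)) + 471)*(-8) = ((-4 + 44/5) + 471)*(-8) = (24/5 + 471)*(-8) = (2379/5)*(-8) = -19032/5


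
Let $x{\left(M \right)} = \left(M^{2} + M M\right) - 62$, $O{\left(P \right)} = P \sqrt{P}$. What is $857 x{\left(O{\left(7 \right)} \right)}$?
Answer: $534768$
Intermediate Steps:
$O{\left(P \right)} = P^{\frac{3}{2}}$
$x{\left(M \right)} = -62 + 2 M^{2}$ ($x{\left(M \right)} = \left(M^{2} + M^{2}\right) - 62 = 2 M^{2} - 62 = -62 + 2 M^{2}$)
$857 x{\left(O{\left(7 \right)} \right)} = 857 \left(-62 + 2 \left(7^{\frac{3}{2}}\right)^{2}\right) = 857 \left(-62 + 2 \left(7 \sqrt{7}\right)^{2}\right) = 857 \left(-62 + 2 \cdot 343\right) = 857 \left(-62 + 686\right) = 857 \cdot 624 = 534768$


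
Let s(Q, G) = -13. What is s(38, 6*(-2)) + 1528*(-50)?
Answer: -76413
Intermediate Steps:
s(38, 6*(-2)) + 1528*(-50) = -13 + 1528*(-50) = -13 - 76400 = -76413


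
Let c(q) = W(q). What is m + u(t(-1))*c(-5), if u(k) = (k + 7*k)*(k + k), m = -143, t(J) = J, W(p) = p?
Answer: -223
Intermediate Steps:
c(q) = q
u(k) = 16*k² (u(k) = (8*k)*(2*k) = 16*k²)
m + u(t(-1))*c(-5) = -143 + (16*(-1)²)*(-5) = -143 + (16*1)*(-5) = -143 + 16*(-5) = -143 - 80 = -223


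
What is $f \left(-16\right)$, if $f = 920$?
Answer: $-14720$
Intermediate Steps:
$f \left(-16\right) = 920 \left(-16\right) = -14720$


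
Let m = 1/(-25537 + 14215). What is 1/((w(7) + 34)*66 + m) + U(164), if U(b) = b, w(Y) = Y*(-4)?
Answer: 735307126/4483511 ≈ 164.00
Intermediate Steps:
w(Y) = -4*Y
m = -1/11322 (m = 1/(-11322) = -1/11322 ≈ -8.8324e-5)
1/((w(7) + 34)*66 + m) + U(164) = 1/((-4*7 + 34)*66 - 1/11322) + 164 = 1/((-28 + 34)*66 - 1/11322) + 164 = 1/(6*66 - 1/11322) + 164 = 1/(396 - 1/11322) + 164 = 1/(4483511/11322) + 164 = 11322/4483511 + 164 = 735307126/4483511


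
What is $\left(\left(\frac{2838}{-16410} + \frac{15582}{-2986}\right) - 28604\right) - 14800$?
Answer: $- \frac{177255954994}{4083355} \approx -43409.0$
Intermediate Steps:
$\left(\left(\frac{2838}{-16410} + \frac{15582}{-2986}\right) - 28604\right) - 14800 = \left(\left(2838 \left(- \frac{1}{16410}\right) + 15582 \left(- \frac{1}{2986}\right)\right) - 28604\right) - 14800 = \left(\left(- \frac{473}{2735} - \frac{7791}{1493}\right) - 28604\right) - 14800 = \left(- \frac{22014574}{4083355} - 28604\right) - 14800 = - \frac{116822300994}{4083355} - 14800 = - \frac{177255954994}{4083355}$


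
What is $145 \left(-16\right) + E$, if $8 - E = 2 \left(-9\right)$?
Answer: $-2294$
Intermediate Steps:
$E = 26$ ($E = 8 - 2 \left(-9\right) = 8 - -18 = 8 + 18 = 26$)
$145 \left(-16\right) + E = 145 \left(-16\right) + 26 = -2320 + 26 = -2294$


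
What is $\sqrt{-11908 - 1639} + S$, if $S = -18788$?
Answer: $-18788 + i \sqrt{13547} \approx -18788.0 + 116.39 i$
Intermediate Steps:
$\sqrt{-11908 - 1639} + S = \sqrt{-11908 - 1639} - 18788 = \sqrt{-13547} - 18788 = i \sqrt{13547} - 18788 = -18788 + i \sqrt{13547}$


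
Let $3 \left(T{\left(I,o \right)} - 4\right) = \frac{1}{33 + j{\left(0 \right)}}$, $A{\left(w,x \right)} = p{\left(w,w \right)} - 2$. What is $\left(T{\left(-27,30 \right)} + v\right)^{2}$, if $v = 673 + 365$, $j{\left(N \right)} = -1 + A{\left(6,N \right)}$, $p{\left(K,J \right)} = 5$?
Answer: $\frac{11970766921}{11025} \approx 1.0858 \cdot 10^{6}$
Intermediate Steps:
$A{\left(w,x \right)} = 3$ ($A{\left(w,x \right)} = 5 - 2 = 3$)
$j{\left(N \right)} = 2$ ($j{\left(N \right)} = -1 + 3 = 2$)
$v = 1038$
$T{\left(I,o \right)} = \frac{421}{105}$ ($T{\left(I,o \right)} = 4 + \frac{1}{3 \left(33 + 2\right)} = 4 + \frac{1}{3 \cdot 35} = 4 + \frac{1}{3} \cdot \frac{1}{35} = 4 + \frac{1}{105} = \frac{421}{105}$)
$\left(T{\left(-27,30 \right)} + v\right)^{2} = \left(\frac{421}{105} + 1038\right)^{2} = \left(\frac{109411}{105}\right)^{2} = \frac{11970766921}{11025}$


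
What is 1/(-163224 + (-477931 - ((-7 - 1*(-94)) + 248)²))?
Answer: -1/753380 ≈ -1.3274e-6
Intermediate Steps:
1/(-163224 + (-477931 - ((-7 - 1*(-94)) + 248)²)) = 1/(-163224 + (-477931 - ((-7 + 94) + 248)²)) = 1/(-163224 + (-477931 - (87 + 248)²)) = 1/(-163224 + (-477931 - 1*335²)) = 1/(-163224 + (-477931 - 1*112225)) = 1/(-163224 + (-477931 - 112225)) = 1/(-163224 - 590156) = 1/(-753380) = -1/753380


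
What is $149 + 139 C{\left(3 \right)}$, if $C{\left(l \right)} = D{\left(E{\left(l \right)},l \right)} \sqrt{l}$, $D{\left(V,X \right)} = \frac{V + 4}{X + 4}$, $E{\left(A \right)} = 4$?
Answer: $149 + \frac{1112 \sqrt{3}}{7} \approx 424.15$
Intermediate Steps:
$D{\left(V,X \right)} = \frac{4 + V}{4 + X}$
$C{\left(l \right)} = \frac{8 \sqrt{l}}{4 + l}$ ($C{\left(l \right)} = \frac{4 + 4}{4 + l} \sqrt{l} = \frac{1}{4 + l} 8 \sqrt{l} = \frac{8}{4 + l} \sqrt{l} = \frac{8 \sqrt{l}}{4 + l}$)
$149 + 139 C{\left(3 \right)} = 149 + 139 \frac{8 \sqrt{3}}{4 + 3} = 149 + 139 \frac{8 \sqrt{3}}{7} = 149 + \frac{1112 \sqrt{3}}{7}$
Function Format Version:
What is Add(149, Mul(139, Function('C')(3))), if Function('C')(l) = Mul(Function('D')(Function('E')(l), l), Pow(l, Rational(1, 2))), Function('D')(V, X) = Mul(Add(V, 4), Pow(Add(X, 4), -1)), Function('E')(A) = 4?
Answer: Add(149, Mul(Rational(1112, 7), Pow(3, Rational(1, 2)))) ≈ 424.15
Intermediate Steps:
Function('D')(V, X) = Mul(Pow(Add(4, X), -1), Add(4, V)) (Function('D')(V, X) = Mul(Add(4, V), Pow(Add(4, X), -1)) = Mul(Pow(Add(4, X), -1), Add(4, V)))
Function('C')(l) = Mul(8, Pow(l, Rational(1, 2)), Pow(Add(4, l), -1)) (Function('C')(l) = Mul(Mul(Pow(Add(4, l), -1), Add(4, 4)), Pow(l, Rational(1, 2))) = Mul(Mul(Pow(Add(4, l), -1), 8), Pow(l, Rational(1, 2))) = Mul(Mul(8, Pow(Add(4, l), -1)), Pow(l, Rational(1, 2))) = Mul(8, Pow(l, Rational(1, 2)), Pow(Add(4, l), -1)))
Add(149, Mul(139, Function('C')(3))) = Add(149, Mul(139, Mul(8, Pow(3, Rational(1, 2)), Pow(Add(4, 3), -1)))) = Add(149, Mul(139, Mul(8, Pow(3, Rational(1, 2)), Pow(7, -1)))) = Add(149, Mul(139, Mul(8, Pow(3, Rational(1, 2)), Rational(1, 7)))) = Add(149, Mul(139, Mul(Rational(8, 7), Pow(3, Rational(1, 2))))) = Add(149, Mul(Rational(1112, 7), Pow(3, Rational(1, 2))))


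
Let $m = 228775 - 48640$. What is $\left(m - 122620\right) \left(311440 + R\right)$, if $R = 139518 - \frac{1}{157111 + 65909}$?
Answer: $\frac{1156887229287977}{44604} \approx 2.5937 \cdot 10^{10}$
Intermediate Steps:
$m = 180135$
$R = \frac{31115304359}{223020}$ ($R = 139518 - \frac{1}{223020} = \frac{31115304359}{223020} \approx 1.3952 \cdot 10^{5}$)
$\left(m - 122620\right) \left(311440 + R\right) = \left(180135 - 122620\right) \left(311440 + \frac{31115304359}{223020}\right) = 57515 \cdot \frac{100572653159}{223020} = \frac{1156887229287977}{44604}$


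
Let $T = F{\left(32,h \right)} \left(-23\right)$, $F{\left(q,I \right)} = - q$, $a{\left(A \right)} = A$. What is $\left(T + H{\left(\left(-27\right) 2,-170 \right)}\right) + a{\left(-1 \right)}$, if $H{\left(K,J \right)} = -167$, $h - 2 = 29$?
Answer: $568$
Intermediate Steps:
$h = 31$ ($h = 2 + 29 = 31$)
$T = 736$ ($T = \left(-1\right) 32 \left(-23\right) = \left(-32\right) \left(-23\right) = 736$)
$\left(T + H{\left(\left(-27\right) 2,-170 \right)}\right) + a{\left(-1 \right)} = \left(736 - 167\right) - 1 = 569 - 1 = 568$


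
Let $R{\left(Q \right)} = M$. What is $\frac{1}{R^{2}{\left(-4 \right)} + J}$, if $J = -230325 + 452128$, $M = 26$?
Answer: $\frac{1}{222479} \approx 4.4948 \cdot 10^{-6}$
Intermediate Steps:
$R{\left(Q \right)} = 26$
$J = 221803$
$\frac{1}{R^{2}{\left(-4 \right)} + J} = \frac{1}{26^{2} + 221803} = \frac{1}{676 + 221803} = \frac{1}{222479}$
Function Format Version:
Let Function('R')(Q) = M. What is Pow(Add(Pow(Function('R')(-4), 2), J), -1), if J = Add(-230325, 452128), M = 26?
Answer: Rational(1, 222479) ≈ 4.4948e-6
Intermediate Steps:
Function('R')(Q) = 26
J = 221803
Pow(Add(Pow(Function('R')(-4), 2), J), -1) = Pow(Add(Pow(26, 2), 221803), -1) = Pow(Add(676, 221803), -1) = Pow(222479, -1) = Rational(1, 222479)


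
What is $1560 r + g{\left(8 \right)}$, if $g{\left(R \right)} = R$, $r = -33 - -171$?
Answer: $215288$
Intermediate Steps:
$r = 138$ ($r = -33 + 171 = 138$)
$1560 r + g{\left(8 \right)} = 1560 \cdot 138 + 8 = 215280 + 8 = 215288$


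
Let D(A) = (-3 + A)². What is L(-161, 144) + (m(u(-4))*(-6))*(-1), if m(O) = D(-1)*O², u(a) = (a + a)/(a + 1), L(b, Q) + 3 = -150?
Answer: 1589/3 ≈ 529.67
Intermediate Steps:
L(b, Q) = -153 (L(b, Q) = -3 - 150 = -153)
u(a) = 2*a/(1 + a) (u(a) = (2*a)/(1 + a) = 2*a/(1 + a))
m(O) = 16*O² (m(O) = (-3 - 1)²*O² = (-4)²*O² = 16*O²)
L(-161, 144) + (m(u(-4))*(-6))*(-1) = -153 + ((16*(2*(-4)/(1 - 4))²)*(-6))*(-1) = -153 + ((16*(2*(-4)/(-3))²)*(-6))*(-1) = -153 + ((16*(2*(-4)*(-⅓))²)*(-6))*(-1) = -153 + ((16*(8/3)²)*(-6))*(-1) = -153 + ((16*(64/9))*(-6))*(-1) = -153 + ((1024/9)*(-6))*(-1) = -153 - 2048/3*(-1) = -153 + 2048/3 = 1589/3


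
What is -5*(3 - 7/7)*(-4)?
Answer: 40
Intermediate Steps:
-5*(3 - 7/7)*(-4) = -5*(3 - 7*1/7)*(-4) = -5*(3 - 1)*(-4) = -5*2*(-4) = -10*(-4) = 40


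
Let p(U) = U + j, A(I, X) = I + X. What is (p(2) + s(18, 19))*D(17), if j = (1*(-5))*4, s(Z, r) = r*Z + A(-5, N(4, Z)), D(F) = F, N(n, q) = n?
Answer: 5491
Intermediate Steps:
s(Z, r) = -1 + Z*r (s(Z, r) = r*Z + (-5 + 4) = Z*r - 1 = -1 + Z*r)
j = -20 (j = -5*4 = -20)
p(U) = -20 + U (p(U) = U - 20 = -20 + U)
(p(2) + s(18, 19))*D(17) = ((-20 + 2) + (-1 + 18*19))*17 = (-18 + (-1 + 342))*17 = (-18 + 341)*17 = 323*17 = 5491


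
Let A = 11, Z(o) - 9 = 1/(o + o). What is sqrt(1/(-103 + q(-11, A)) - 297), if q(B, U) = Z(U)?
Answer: 7*I*sqrt(25897443)/2067 ≈ 17.234*I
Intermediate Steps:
Z(o) = 9 + 1/(2*o) (Z(o) = 9 + 1/(o + o) = 9 + 1/(2*o))
q(B, U) = 9 + 1/(2*U)
sqrt(1/(-103 + q(-11, A)) - 297) = sqrt(1/(-103 + (9 + (1/2)/11)) - 297) = sqrt(1/(-103 + (9 + (1/2)*(1/11))) - 297) = sqrt(1/(-103 + (9 + 1/22)) - 297) = sqrt(1/(-103 + 199/22) - 297) = sqrt(1/(-2067/22) - 297) = sqrt(-22/2067 - 297) = sqrt(-613921/2067) = 7*I*sqrt(25897443)/2067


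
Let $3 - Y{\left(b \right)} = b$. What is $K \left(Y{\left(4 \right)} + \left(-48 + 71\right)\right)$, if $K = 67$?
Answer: $1474$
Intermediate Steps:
$Y{\left(b \right)} = 3 - b$
$K \left(Y{\left(4 \right)} + \left(-48 + 71\right)\right) = 67 \left(\left(3 - 4\right) + \left(-48 + 71\right)\right) = 67 \left(\left(3 - 4\right) + 23\right) = 67 \left(-1 + 23\right) = 67 \cdot 22 = 1474$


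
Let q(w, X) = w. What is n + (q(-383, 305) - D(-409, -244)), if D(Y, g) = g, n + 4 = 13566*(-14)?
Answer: -190067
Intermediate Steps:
n = -189928 (n = -4 + 13566*(-14) = -4 - 189924 = -189928)
n + (q(-383, 305) - D(-409, -244)) = -189928 + (-383 - 1*(-244)) = -189928 + (-383 + 244) = -189928 - 139 = -190067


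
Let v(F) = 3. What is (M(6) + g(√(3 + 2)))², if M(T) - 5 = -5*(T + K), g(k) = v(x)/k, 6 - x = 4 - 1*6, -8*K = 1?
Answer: 190701/320 - 117*√5/4 ≈ 530.54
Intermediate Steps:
K = -⅛ (K = -⅛*1 = -⅛ ≈ -0.12500)
x = 8 (x = 6 - (4 - 1*6) = 6 - (4 - 6) = 6 - 1*(-2) = 6 + 2 = 8)
g(k) = 3/k
M(T) = 45/8 - 5*T (M(T) = 5 - 5*(T - ⅛) = 5 - 5*(-⅛ + T) = 5 + (5/8 - 5*T) = 45/8 - 5*T)
(M(6) + g(√(3 + 2)))² = ((45/8 - 5*6) + 3/(√(3 + 2)))² = ((45/8 - 30) + 3/(√5))² = (-195/8 + 3*(√5/5))² = (-195/8 + 3*√5/5)²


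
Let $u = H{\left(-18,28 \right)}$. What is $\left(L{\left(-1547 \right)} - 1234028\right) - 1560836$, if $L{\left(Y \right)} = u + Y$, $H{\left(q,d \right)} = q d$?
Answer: $-2796915$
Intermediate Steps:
$H{\left(q,d \right)} = d q$
$u = -504$ ($u = 28 \left(-18\right) = -504$)
$L{\left(Y \right)} = -504 + Y$
$\left(L{\left(-1547 \right)} - 1234028\right) - 1560836 = \left(\left(-504 - 1547\right) - 1234028\right) - 1560836 = \left(-2051 - 1234028\right) - 1560836 = -1236079 - 1560836 = -2796915$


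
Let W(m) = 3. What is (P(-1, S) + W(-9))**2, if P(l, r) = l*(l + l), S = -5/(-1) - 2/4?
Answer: 25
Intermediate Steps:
S = 9/2 (S = -5*(-1) - 2*1/4 = 5 - 1/2 = 9/2 ≈ 4.5000)
P(l, r) = 2*l**2 (P(l, r) = l*(2*l) = 2*l**2)
(P(-1, S) + W(-9))**2 = (2*(-1)**2 + 3)**2 = (2*1 + 3)**2 = (2 + 3)**2 = 5**2 = 25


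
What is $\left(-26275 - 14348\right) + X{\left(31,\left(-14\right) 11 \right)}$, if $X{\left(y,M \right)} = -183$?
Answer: $-40806$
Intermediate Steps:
$\left(-26275 - 14348\right) + X{\left(31,\left(-14\right) 11 \right)} = \left(-26275 - 14348\right) - 183 = -40623 - 183 = -40806$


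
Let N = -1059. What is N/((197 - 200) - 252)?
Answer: 353/85 ≈ 4.1529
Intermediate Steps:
N/((197 - 200) - 252) = -1059/((197 - 200) - 252) = -1059/(-3 - 252) = -1059/(-255) = -1059*(-1/255) = 353/85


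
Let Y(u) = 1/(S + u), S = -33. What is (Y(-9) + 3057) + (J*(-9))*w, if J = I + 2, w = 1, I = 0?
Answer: 127637/42 ≈ 3039.0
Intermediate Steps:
J = 2 (J = 0 + 2 = 2)
Y(u) = 1/(-33 + u)
(Y(-9) + 3057) + (J*(-9))*w = (1/(-33 - 9) + 3057) + (2*(-9))*1 = (1/(-42) + 3057) - 18*1 = (-1/42 + 3057) - 18 = 128393/42 - 18 = 127637/42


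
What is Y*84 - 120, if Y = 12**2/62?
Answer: 2328/31 ≈ 75.097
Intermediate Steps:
Y = 72/31 (Y = 144*(1/62) = 72/31 ≈ 2.3226)
Y*84 - 120 = (72/31)*84 - 120 = 6048/31 - 120 = 2328/31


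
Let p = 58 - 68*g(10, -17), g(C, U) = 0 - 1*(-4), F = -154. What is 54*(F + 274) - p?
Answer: 6694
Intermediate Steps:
g(C, U) = 4 (g(C, U) = 0 + 4 = 4)
p = -214 (p = 58 - 68*4 = 58 - 272 = -214)
54*(F + 274) - p = 54*(-154 + 274) - 1*(-214) = 54*120 + 214 = 6480 + 214 = 6694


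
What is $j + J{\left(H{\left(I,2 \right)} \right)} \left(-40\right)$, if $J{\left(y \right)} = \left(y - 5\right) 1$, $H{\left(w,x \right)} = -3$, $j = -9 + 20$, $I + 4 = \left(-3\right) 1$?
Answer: $331$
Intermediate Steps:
$I = -7$ ($I = -4 - 3 = -7$)
$j = 11$
$J{\left(y \right)} = -5 + y$ ($J{\left(y \right)} = \left(-5 + y\right) 1 = -5 + y$)
$j + J{\left(H{\left(I,2 \right)} \right)} \left(-40\right) = 11 + \left(-5 - 3\right) \left(-40\right) = 11 - -320 = 11 + 320 = 331$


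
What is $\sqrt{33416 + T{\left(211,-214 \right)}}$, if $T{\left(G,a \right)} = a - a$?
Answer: $2 \sqrt{8354} \approx 182.8$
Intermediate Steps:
$T{\left(G,a \right)} = 0$
$\sqrt{33416 + T{\left(211,-214 \right)}} = \sqrt{33416 + 0} = \sqrt{33416} = 2 \sqrt{8354}$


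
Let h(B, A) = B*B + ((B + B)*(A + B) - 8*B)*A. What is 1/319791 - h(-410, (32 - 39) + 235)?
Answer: -11174348184059/319791 ≈ -3.4943e+7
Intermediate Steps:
h(B, A) = B**2 + A*(-8*B + 2*B*(A + B)) (h(B, A) = B**2 + ((2*B)*(A + B) - 8*B)*A = B**2 + (2*B*(A + B) - 8*B)*A = B**2 + (-8*B + 2*B*(A + B))*A = B**2 + A*(-8*B + 2*B*(A + B)))
1/319791 - h(-410, (32 - 39) + 235) = 1/319791 - (-410)*(-410 - 8*((32 - 39) + 235) + 2*((32 - 39) + 235)**2 + 2*((32 - 39) + 235)*(-410)) = 1/319791 - (-410)*(-410 - 8*(-7 + 235) + 2*(-7 + 235)**2 + 2*(-7 + 235)*(-410)) = 1/319791 - (-410)*(-410 - 8*228 + 2*228**2 + 2*228*(-410)) = 1/319791 - (-410)*(-410 - 1824 + 2*51984 - 186960) = 1/319791 - (-410)*(-410 - 1824 + 103968 - 186960) = 1/319791 - (-410)*(-85226) = 1/319791 - 1*34942660 = 1/319791 - 34942660 = -11174348184059/319791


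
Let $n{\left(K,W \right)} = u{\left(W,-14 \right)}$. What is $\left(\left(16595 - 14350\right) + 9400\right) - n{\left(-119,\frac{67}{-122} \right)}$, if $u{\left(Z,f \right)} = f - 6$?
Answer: $11665$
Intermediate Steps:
$u{\left(Z,f \right)} = -6 + f$
$n{\left(K,W \right)} = -20$ ($n{\left(K,W \right)} = -6 - 14 = -20$)
$\left(\left(16595 - 14350\right) + 9400\right) - n{\left(-119,\frac{67}{-122} \right)} = \left(\left(16595 - 14350\right) + 9400\right) - -20 = \left(2245 + 9400\right) + 20 = 11645 + 20 = 11665$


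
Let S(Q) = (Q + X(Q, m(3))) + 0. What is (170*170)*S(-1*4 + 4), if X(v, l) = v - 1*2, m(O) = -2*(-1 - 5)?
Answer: -57800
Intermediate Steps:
m(O) = 12 (m(O) = -2*(-6) = 12)
X(v, l) = -2 + v (X(v, l) = v - 2 = -2 + v)
S(Q) = -2 + 2*Q (S(Q) = (Q + (-2 + Q)) + 0 = (-2 + 2*Q) + 0 = -2 + 2*Q)
(170*170)*S(-1*4 + 4) = (170*170)*(-2 + 2*(-1*4 + 4)) = 28900*(-2 + 2*(-4 + 4)) = 28900*(-2 + 2*0) = 28900*(-2 + 0) = 28900*(-2) = -57800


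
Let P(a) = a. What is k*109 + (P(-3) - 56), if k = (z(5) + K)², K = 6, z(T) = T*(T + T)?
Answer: 341765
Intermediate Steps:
z(T) = 2*T² (z(T) = T*(2*T) = 2*T²)
k = 3136 (k = (2*5² + 6)² = (2*25 + 6)² = (50 + 6)² = 56² = 3136)
k*109 + (P(-3) - 56) = 3136*109 + (-3 - 56) = 341824 - 59 = 341765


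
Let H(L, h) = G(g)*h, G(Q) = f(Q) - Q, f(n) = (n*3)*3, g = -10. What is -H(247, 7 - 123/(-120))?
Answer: 642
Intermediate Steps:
f(n) = 9*n (f(n) = (3*n)*3 = 9*n)
G(Q) = 8*Q (G(Q) = 9*Q - Q = 8*Q)
H(L, h) = -80*h (H(L, h) = (8*(-10))*h = -80*h)
-H(247, 7 - 123/(-120)) = -(-80)*(7 - 123/(-120)) = -(-80)*(7 - 123*(-1)/120) = -(-80)*(7 - 1*(-41/40)) = -(-80)*(7 + 41/40) = -(-80)*321/40 = -1*(-642) = 642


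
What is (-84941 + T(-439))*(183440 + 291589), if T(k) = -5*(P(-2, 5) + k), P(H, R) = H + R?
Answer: -39313875069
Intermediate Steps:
T(k) = -15 - 5*k (T(k) = -5*((-2 + 5) + k) = -5*(3 + k) = -15 - 5*k)
(-84941 + T(-439))*(183440 + 291589) = (-84941 + (-15 - 5*(-439)))*(183440 + 291589) = (-84941 + (-15 + 2195))*475029 = (-84941 + 2180)*475029 = -82761*475029 = -39313875069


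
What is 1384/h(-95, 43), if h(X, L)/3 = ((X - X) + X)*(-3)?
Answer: 1384/855 ≈ 1.6187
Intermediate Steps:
h(X, L) = -9*X (h(X, L) = 3*(((X - X) + X)*(-3)) = 3*((0 + X)*(-3)) = 3*(X*(-3)) = 3*(-3*X) = -9*X)
1384/h(-95, 43) = 1384/((-9*(-95))) = 1384/855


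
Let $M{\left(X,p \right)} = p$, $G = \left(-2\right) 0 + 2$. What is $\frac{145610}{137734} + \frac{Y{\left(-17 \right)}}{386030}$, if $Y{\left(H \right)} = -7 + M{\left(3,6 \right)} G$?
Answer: $\frac{5621051697}{5316945602} \approx 1.0572$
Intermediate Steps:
$G = 2$ ($G = 0 + 2 = 2$)
$Y{\left(H \right)} = 5$ ($Y{\left(H \right)} = -7 + 6 \cdot 2 = -7 + 12 = 5$)
$\frac{145610}{137734} + \frac{Y{\left(-17 \right)}}{386030} = \frac{145610}{137734} + \frac{5}{386030} = 145610 \cdot \frac{1}{137734} + 5 \cdot \frac{1}{386030} = \frac{72805}{68867} + \frac{1}{77206} = \frac{5621051697}{5316945602}$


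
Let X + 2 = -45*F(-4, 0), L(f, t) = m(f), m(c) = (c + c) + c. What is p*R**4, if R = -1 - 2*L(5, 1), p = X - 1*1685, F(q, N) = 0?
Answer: -1557979927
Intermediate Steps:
m(c) = 3*c (m(c) = 2*c + c = 3*c)
L(f, t) = 3*f
X = -2 (X = -2 - 45*0 = -2 + 0 = -2)
p = -1687 (p = -2 - 1*1685 = -2 - 1685 = -1687)
R = -31 (R = -1 - 6*5 = -1 - 2*15 = -1 - 30 = -31)
p*R**4 = -1687*(-31)**4 = -1687*923521 = -1557979927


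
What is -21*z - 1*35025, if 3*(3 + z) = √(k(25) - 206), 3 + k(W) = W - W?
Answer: -34962 - 7*I*√209 ≈ -34962.0 - 101.2*I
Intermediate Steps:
k(W) = -3 (k(W) = -3 + (W - W) = -3 + 0 = -3)
z = -3 + I*√209/3 (z = -3 + √(-3 - 206)/3 = -3 + √(-209)/3 = -3 + (I*√209)/3 = -3 + I*√209/3 ≈ -3.0 + 4.8189*I)
-21*z - 1*35025 = -21*(-3 + I*√209/3) - 1*35025 = (63 - 7*I*√209) - 35025 = -34962 - 7*I*√209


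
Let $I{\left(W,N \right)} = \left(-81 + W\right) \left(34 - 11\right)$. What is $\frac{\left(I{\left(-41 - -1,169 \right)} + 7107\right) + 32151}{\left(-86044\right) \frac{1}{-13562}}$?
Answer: $\frac{247336975}{43022} \approx 5749.1$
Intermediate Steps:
$I{\left(W,N \right)} = -1863 + 23 W$ ($I{\left(W,N \right)} = \left(-81 + W\right) 23 = -1863 + 23 W$)
$\frac{\left(I{\left(-41 - -1,169 \right)} + 7107\right) + 32151}{\left(-86044\right) \frac{1}{-13562}} = \frac{\left(\left(-1863 + 23 \left(-41 - -1\right)\right) + 7107\right) + 32151}{\left(-86044\right) \frac{1}{-13562}} = \frac{\left(\left(-1863 + 23 \left(-41 + 1\right)\right) + 7107\right) + 32151}{\left(-86044\right) \left(- \frac{1}{13562}\right)} = \frac{\left(\left(-1863 + 23 \left(-40\right)\right) + 7107\right) + 32151}{\frac{43022}{6781}} = \left(\left(\left(-1863 - 920\right) + 7107\right) + 32151\right) \frac{6781}{43022} = \left(\left(-2783 + 7107\right) + 32151\right) \frac{6781}{43022} = \left(4324 + 32151\right) \frac{6781}{43022} = 36475 \cdot \frac{6781}{43022} = \frac{247336975}{43022}$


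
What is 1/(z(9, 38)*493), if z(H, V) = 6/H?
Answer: 3/986 ≈ 0.0030426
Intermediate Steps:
1/(z(9, 38)*493) = 1/((6/9)*493) = 1/((6*(⅑))*493) = 1/((⅔)*493) = 1/(986/3) = 3/986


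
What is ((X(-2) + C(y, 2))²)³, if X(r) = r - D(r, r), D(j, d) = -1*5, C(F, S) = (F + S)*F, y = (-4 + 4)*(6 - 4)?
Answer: 729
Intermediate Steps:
y = 0 (y = 0*2 = 0)
C(F, S) = F*(F + S)
D(j, d) = -5
X(r) = 5 + r (X(r) = r - 1*(-5) = r + 5 = 5 + r)
((X(-2) + C(y, 2))²)³ = (((5 - 2) + 0*(0 + 2))²)³ = ((3 + 0*2)²)³ = ((3 + 0)²)³ = (3²)³ = 9³ = 729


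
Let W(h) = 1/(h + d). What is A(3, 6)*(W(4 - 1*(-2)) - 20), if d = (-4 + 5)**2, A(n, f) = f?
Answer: -834/7 ≈ -119.14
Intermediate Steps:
d = 1 (d = 1**2 = 1)
W(h) = 1/(1 + h) (W(h) = 1/(h + 1) = 1/(1 + h))
A(3, 6)*(W(4 - 1*(-2)) - 20) = 6*(1/(1 + (4 - 1*(-2))) - 20) = 6*(1/(1 + (4 + 2)) - 20) = 6*(1/(1 + 6) - 20) = 6*(1/7 - 20) = 6*(-139/7) = -834/7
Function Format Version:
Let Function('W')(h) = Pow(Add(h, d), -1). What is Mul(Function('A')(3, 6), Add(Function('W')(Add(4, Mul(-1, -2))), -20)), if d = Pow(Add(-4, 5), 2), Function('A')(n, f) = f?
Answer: Rational(-834, 7) ≈ -119.14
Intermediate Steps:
d = 1 (d = Pow(1, 2) = 1)
Function('W')(h) = Pow(Add(1, h), -1) (Function('W')(h) = Pow(Add(h, 1), -1) = Pow(Add(1, h), -1))
Mul(Function('A')(3, 6), Add(Function('W')(Add(4, Mul(-1, -2))), -20)) = Mul(6, Add(Pow(Add(1, Add(4, Mul(-1, -2))), -1), -20)) = Mul(6, Add(Pow(Add(1, Add(4, 2)), -1), -20)) = Mul(6, Add(Pow(Add(1, 6), -1), -20)) = Mul(6, Add(Pow(7, -1), -20)) = Mul(6, Add(Rational(1, 7), -20)) = Mul(6, Rational(-139, 7)) = Rational(-834, 7)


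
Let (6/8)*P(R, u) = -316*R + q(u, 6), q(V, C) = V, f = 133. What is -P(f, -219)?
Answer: 168988/3 ≈ 56329.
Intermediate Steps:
P(R, u) = -1264*R/3 + 4*u/3 (P(R, u) = 4*(-316*R + u)/3 = 4*(u - 316*R)/3 = -1264*R/3 + 4*u/3)
-P(f, -219) = -(-1264/3*133 + (4/3)*(-219)) = -(-168112/3 - 292) = -1*(-168988/3) = 168988/3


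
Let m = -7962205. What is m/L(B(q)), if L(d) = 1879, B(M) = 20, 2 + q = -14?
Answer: -7962205/1879 ≈ -4237.5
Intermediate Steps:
q = -16 (q = -2 - 14 = -16)
m/L(B(q)) = -7962205/1879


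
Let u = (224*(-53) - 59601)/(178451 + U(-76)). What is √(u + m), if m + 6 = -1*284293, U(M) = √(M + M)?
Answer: √2*√((-25366756161 - 284299*I*√38)/(178451 + 2*I*√38)) ≈ 2.5948e-8 + 533.2*I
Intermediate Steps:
U(M) = √2*√M (U(M) = √(2*M) = √2*√M)
u = -71473/(178451 + 2*I*√38) (u = (224*(-53) - 59601)/(178451 + √2*√(-76)) = (-11872 - 59601)/(178451 + √2*(2*I*√19)) = -71473/(178451 + 2*I*√38) ≈ -0.40052 + 2.7671e-5*I)
m = -284299 (m = -6 - 1*284293 = -6 - 284293 = -284299)
√(u + m) = √((-12754428323/31844759553 + 142946*I*√38/31844759553) - 284299) = √(-9053446050586670/31844759553 + 142946*I*√38/31844759553)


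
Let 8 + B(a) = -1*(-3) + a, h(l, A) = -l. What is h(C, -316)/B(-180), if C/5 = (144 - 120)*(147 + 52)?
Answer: 4776/37 ≈ 129.08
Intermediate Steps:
C = 23880 (C = 5*((144 - 120)*(147 + 52)) = 5*(24*199) = 5*4776 = 23880)
B(a) = -5 + a (B(a) = -8 + (-1*(-3) + a) = -8 + (3 + a) = -5 + a)
h(C, -316)/B(-180) = (-1*23880)/(-5 - 180) = -23880/(-185) = -23880*(-1/185) = 4776/37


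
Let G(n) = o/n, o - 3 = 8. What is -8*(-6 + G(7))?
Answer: 248/7 ≈ 35.429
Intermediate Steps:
o = 11 (o = 3 + 8 = 11)
G(n) = 11/n
-8*(-6 + G(7)) = -8*(-6 + 11/7) = -8*(-31/7) = 248/7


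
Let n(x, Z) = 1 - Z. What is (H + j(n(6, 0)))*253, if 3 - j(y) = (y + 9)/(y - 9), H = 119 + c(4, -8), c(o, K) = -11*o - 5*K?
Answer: 120681/4 ≈ 30170.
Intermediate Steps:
H = 115 (H = 119 + (-11*4 - 5*(-8)) = 119 + (-44 + 40) = 119 - 4 = 115)
j(y) = 3 - (9 + y)/(-9 + y) (j(y) = 3 - (y + 9)/(y - 9) = 3 - (9 + y)/(-9 + y))
(H + j(n(6, 0)))*253 = (115 + 2*(-18 + (1 - 1*0))/(-9 + (1 - 1*0)))*253 = (115 + 2*(-18 + (1 + 0))/(-9 + (1 + 0)))*253 = (115 + 2*(-18 + 1)/(-9 + 1))*253 = (115 + 2*(-17)/(-8))*253 = (115 + 2*(-⅛)*(-17))*253 = (115 + 17/4)*253 = (477/4)*253 = 120681/4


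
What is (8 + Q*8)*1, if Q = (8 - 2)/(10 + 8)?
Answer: 32/3 ≈ 10.667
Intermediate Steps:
Q = ⅓ (Q = 6/18 = 6*(1/18) = ⅓ ≈ 0.33333)
(8 + Q*8)*1 = (8 + (⅓)*8)*1 = (8 + 8/3)*1 = (32/3)*1 = 32/3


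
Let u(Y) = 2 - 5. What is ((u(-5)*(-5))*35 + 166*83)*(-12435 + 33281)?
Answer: 298160338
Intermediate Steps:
u(Y) = -3
((u(-5)*(-5))*35 + 166*83)*(-12435 + 33281) = (-3*(-5)*35 + 166*83)*(-12435 + 33281) = (15*35 + 13778)*20846 = (525 + 13778)*20846 = 14303*20846 = 298160338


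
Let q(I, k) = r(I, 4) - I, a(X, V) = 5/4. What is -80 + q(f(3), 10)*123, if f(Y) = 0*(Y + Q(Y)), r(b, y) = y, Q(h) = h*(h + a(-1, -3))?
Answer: 412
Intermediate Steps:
a(X, V) = 5/4 (a(X, V) = 5*(¼) = 5/4)
Q(h) = h*(5/4 + h) (Q(h) = h*(h + 5/4) = h*(5/4 + h))
f(Y) = 0 (f(Y) = 0*(Y + Y*(5 + 4*Y)/4) = 0)
q(I, k) = 4 - I
-80 + q(f(3), 10)*123 = -80 + (4 - 1*0)*123 = -80 + (4 + 0)*123 = -80 + 4*123 = -80 + 492 = 412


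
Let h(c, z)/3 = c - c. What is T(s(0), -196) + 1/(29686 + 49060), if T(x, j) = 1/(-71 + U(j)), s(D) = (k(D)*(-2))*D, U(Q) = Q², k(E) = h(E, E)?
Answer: 117091/3019515370 ≈ 3.8778e-5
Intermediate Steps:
h(c, z) = 0 (h(c, z) = 3*(c - c) = 3*0 = 0)
k(E) = 0
s(D) = 0 (s(D) = (0*(-2))*D = 0*D = 0)
T(x, j) = 1/(-71 + j²)
T(s(0), -196) + 1/(29686 + 49060) = 1/(-71 + (-196)²) + 1/(29686 + 49060) = 1/(-71 + 38416) + 1/78746 = 1/38345 + 1/78746 = 117091/3019515370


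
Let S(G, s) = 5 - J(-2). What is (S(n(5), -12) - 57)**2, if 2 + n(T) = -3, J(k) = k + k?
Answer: 2304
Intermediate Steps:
J(k) = 2*k
n(T) = -5 (n(T) = -2 - 3 = -5)
S(G, s) = 9 (S(G, s) = 5 - 2*(-2) = 5 - 1*(-4) = 5 + 4 = 9)
(S(n(5), -12) - 57)**2 = (9 - 57)**2 = (-48)**2 = 2304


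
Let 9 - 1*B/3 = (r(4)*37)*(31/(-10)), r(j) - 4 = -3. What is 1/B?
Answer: 10/3711 ≈ 0.0026947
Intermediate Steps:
r(j) = 1 (r(j) = 4 - 3 = 1)
B = 3711/10 (B = 27 - 3*1*37*31/(-10) = 27 - 111*31*(-⅒) = 27 - 111*(-31)/10 = 27 - 3*(-1147/10) = 27 + 3441/10 = 3711/10 ≈ 371.10)
1/B = 1/(3711/10) = 10/3711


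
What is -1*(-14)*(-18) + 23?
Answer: -229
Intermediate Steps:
-1*(-14)*(-18) + 23 = 14*(-18) + 23 = -252 + 23 = -229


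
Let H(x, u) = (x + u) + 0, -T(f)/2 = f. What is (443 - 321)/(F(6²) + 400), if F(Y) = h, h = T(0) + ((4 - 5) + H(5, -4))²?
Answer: 61/200 ≈ 0.30500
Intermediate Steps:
T(f) = -2*f
H(x, u) = u + x (H(x, u) = (u + x) + 0 = u + x)
h = 0 (h = -2*0 + ((4 - 5) + (-4 + 5))² = 0 + (-1 + 1)² = 0 + 0² = 0 + 0 = 0)
F(Y) = 0
(443 - 321)/(F(6²) + 400) = (443 - 321)/(0 + 400) = 122/400 = 122*(1/400) = 61/200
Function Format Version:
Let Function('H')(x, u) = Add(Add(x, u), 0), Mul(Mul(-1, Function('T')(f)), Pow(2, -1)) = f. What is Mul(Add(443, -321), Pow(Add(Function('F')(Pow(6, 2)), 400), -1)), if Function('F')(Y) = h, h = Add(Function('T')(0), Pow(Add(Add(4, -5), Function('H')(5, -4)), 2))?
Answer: Rational(61, 200) ≈ 0.30500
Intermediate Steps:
Function('T')(f) = Mul(-2, f)
Function('H')(x, u) = Add(u, x) (Function('H')(x, u) = Add(Add(u, x), 0) = Add(u, x))
h = 0 (h = Add(Mul(-2, 0), Pow(Add(Add(4, -5), Add(-4, 5)), 2)) = Add(0, Pow(Add(-1, 1), 2)) = Add(0, Pow(0, 2)) = Add(0, 0) = 0)
Function('F')(Y) = 0
Mul(Add(443, -321), Pow(Add(Function('F')(Pow(6, 2)), 400), -1)) = Mul(Add(443, -321), Pow(Add(0, 400), -1)) = Mul(122, Pow(400, -1)) = Mul(122, Rational(1, 400)) = Rational(61, 200)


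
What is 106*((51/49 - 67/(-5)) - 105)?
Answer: -2351822/245 ≈ -9599.3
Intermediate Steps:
106*((51/49 - 67/(-5)) - 105) = 106*((51*(1/49) - 67*(-1/5)) - 105) = 106*((51/49 + 67/5) - 105) = 106*(3538/245 - 105) = 106*(-22187/245) = -2351822/245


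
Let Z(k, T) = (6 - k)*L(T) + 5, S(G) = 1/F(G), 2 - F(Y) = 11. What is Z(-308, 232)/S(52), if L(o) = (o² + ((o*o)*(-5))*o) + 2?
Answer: 176291571519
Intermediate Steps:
F(Y) = -9 (F(Y) = 2 - 1*11 = 2 - 11 = -9)
L(o) = 2 + o² - 5*o³ (L(o) = (o² + (o²*(-5))*o) + 2 = (o² + (-5*o²)*o) + 2 = (o² - 5*o³) + 2 = 2 + o² - 5*o³)
S(G) = -⅑ (S(G) = 1/(-9) = -⅑)
Z(k, T) = 5 + (6 - k)*(2 + T² - 5*T³) (Z(k, T) = (6 - k)*(2 + T² - 5*T³) + 5 = 5 + (6 - k)*(2 + T² - 5*T³))
Z(-308, 232)/S(52) = (17 - 30*232³ + 6*232² - 1*(-308)*(2 + 232² - 5*232³))/(-⅑) = (17 - 30*12487168 + 6*53824 - 1*(-308)*(2 + 53824 - 5*12487168))*(-9) = (17 - 374615040 + 322944 - 1*(-308)*(2 + 53824 - 62435840))*(-9) = (17 - 374615040 + 322944 - 1*(-308)*(-62382014))*(-9) = (17 - 374615040 + 322944 - 19213660312)*(-9) = -19587952391*(-9) = 176291571519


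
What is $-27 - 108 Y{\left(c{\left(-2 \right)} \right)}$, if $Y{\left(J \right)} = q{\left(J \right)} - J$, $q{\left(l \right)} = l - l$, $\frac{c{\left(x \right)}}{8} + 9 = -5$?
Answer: $-12123$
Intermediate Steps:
$c{\left(x \right)} = -112$ ($c{\left(x \right)} = -72 + 8 \left(-5\right) = -72 - 40 = -112$)
$q{\left(l \right)} = 0$
$Y{\left(J \right)} = - J$ ($Y{\left(J \right)} = 0 - J = - J$)
$-27 - 108 Y{\left(c{\left(-2 \right)} \right)} = -27 - 108 \left(\left(-1\right) \left(-112\right)\right) = -27 - 12096 = -12123$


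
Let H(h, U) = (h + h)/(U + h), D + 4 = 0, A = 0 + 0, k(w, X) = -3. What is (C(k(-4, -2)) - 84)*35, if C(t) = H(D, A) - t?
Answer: -2765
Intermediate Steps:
A = 0
D = -4 (D = -4 + 0 = -4)
H(h, U) = 2*h/(U + h) (H(h, U) = (2*h)/(U + h) = 2*h/(U + h))
C(t) = 2 - t (C(t) = 2*(-4)/(0 - 4) - t = 2*(-4)/(-4) - t = 2*(-4)*(-¼) - t = 2 - t)
(C(k(-4, -2)) - 84)*35 = ((2 - 1*(-3)) - 84)*35 = ((2 + 3) - 84)*35 = (5 - 84)*35 = -79*35 = -2765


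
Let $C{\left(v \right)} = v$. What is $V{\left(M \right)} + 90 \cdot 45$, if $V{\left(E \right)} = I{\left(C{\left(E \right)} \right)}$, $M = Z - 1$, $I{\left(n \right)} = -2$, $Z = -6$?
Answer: $4048$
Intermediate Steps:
$M = -7$ ($M = -6 - 1 = -7$)
$V{\left(E \right)} = -2$
$V{\left(M \right)} + 90 \cdot 45 = -2 + 90 \cdot 45 = -2 + 4050 = 4048$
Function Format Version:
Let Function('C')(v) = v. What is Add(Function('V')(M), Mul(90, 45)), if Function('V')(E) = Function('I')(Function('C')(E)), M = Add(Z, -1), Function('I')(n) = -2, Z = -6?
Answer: 4048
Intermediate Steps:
M = -7 (M = Add(-6, -1) = -7)
Function('V')(E) = -2
Add(Function('V')(M), Mul(90, 45)) = Add(-2, Mul(90, 45)) = Add(-2, 4050) = 4048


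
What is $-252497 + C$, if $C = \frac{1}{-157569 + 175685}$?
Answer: $- \frac{4574235651}{18116} \approx -2.525 \cdot 10^{5}$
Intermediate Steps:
$C = \frac{1}{18116} \approx 5.52 \cdot 10^{-5}$
$-252497 + C = -252497 + \frac{1}{18116} = - \frac{4574235651}{18116}$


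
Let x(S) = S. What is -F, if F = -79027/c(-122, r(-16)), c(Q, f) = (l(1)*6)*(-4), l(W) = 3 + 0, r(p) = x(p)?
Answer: -79027/72 ≈ -1097.6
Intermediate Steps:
r(p) = p
l(W) = 3
c(Q, f) = -72 (c(Q, f) = (3*6)*(-4) = 18*(-4) = -72)
F = 79027/72 (F = -79027/(-72) = -79027*(-1/72) = 79027/72 ≈ 1097.6)
-F = -1*79027/72 = -79027/72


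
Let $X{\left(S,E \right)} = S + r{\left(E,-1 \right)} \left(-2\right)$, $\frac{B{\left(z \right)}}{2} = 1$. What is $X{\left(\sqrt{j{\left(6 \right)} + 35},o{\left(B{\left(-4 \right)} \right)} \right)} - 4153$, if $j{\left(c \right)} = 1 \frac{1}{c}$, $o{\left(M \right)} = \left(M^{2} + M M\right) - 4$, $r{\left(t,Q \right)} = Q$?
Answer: $-4151 + \frac{\sqrt{1266}}{6} \approx -4145.1$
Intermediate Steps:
$B{\left(z \right)} = 2$ ($B{\left(z \right)} = 2 \cdot 1 = 2$)
$o{\left(M \right)} = -4 + 2 M^{2}$ ($o{\left(M \right)} = \left(M^{2} + M^{2}\right) - 4 = 2 M^{2} - 4 = -4 + 2 M^{2}$)
$j{\left(c \right)} = \frac{1}{c}$
$X{\left(S,E \right)} = 2 + S$ ($X{\left(S,E \right)} = S - -2 = S + 2 = 2 + S$)
$X{\left(\sqrt{j{\left(6 \right)} + 35},o{\left(B{\left(-4 \right)} \right)} \right)} - 4153 = \left(2 + \sqrt{\frac{1}{6} + 35}\right) - 4153 = \left(2 + \sqrt{\frac{211}{6}}\right) - 4153 = \left(2 + \frac{\sqrt{1266}}{6}\right) - 4153 = -4151 + \frac{\sqrt{1266}}{6}$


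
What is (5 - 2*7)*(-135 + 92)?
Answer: 387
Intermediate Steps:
(5 - 2*7)*(-135 + 92) = (5 - 14)*(-43) = -9*(-43) = 387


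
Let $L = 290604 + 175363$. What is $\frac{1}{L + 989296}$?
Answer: $\frac{1}{1455263} \approx 6.8716 \cdot 10^{-7}$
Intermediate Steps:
$L = 465967$
$\frac{1}{L + 989296} = \frac{1}{465967 + 989296} = \frac{1}{1455263}$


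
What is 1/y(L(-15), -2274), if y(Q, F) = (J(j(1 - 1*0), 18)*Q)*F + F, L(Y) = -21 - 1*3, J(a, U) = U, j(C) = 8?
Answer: 1/980094 ≈ 1.0203e-6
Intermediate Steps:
L(Y) = -24 (L(Y) = -21 - 3 = -24)
y(Q, F) = F + 18*F*Q (y(Q, F) = (18*Q)*F + F = 18*F*Q + F = F + 18*F*Q)
1/y(L(-15), -2274) = 1/(-2274*(1 + 18*(-24))) = 1/(-2274*(1 - 432)) = 1/(-2274*(-431)) = 1/980094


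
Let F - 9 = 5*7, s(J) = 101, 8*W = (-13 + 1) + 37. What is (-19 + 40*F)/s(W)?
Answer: 1741/101 ≈ 17.238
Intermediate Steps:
W = 25/8 (W = ((-13 + 1) + 37)/8 = (-12 + 37)/8 = (⅛)*25 = 25/8 ≈ 3.1250)
F = 44 (F = 9 + 5*7 = 9 + 35 = 44)
(-19 + 40*F)/s(W) = (-19 + 40*44)/101 = (-19 + 1760)*(1/101) = 1741*(1/101) = 1741/101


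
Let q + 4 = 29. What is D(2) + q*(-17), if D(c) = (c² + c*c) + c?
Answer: -415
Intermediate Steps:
q = 25 (q = -4 + 29 = 25)
D(c) = c + 2*c² (D(c) = (c² + c²) + c = 2*c² + c = c + 2*c²)
D(2) + q*(-17) = 2*(1 + 2*2) + 25*(-17) = 2*(1 + 4) - 425 = 2*5 - 425 = 10 - 425 = -415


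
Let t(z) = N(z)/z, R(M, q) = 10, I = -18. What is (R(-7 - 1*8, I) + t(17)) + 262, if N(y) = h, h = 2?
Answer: 4626/17 ≈ 272.12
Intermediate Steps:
N(y) = 2
t(z) = 2/z
(R(-7 - 1*8, I) + t(17)) + 262 = (10 + 2/17) + 262 = 172/17 + 262 = 4626/17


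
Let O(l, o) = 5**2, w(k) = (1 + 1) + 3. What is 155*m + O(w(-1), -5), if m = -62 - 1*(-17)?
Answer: -6950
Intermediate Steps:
m = -45 (m = -62 + 17 = -45)
w(k) = 5 (w(k) = 2 + 3 = 5)
O(l, o) = 25
155*m + O(w(-1), -5) = 155*(-45) + 25 = -6975 + 25 = -6950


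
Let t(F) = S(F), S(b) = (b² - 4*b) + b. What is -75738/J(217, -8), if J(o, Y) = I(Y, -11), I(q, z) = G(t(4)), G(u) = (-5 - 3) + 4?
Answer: 37869/2 ≈ 18935.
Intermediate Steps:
S(b) = b² - 3*b
t(F) = F*(-3 + F)
G(u) = -4 (G(u) = -8 + 4 = -4)
I(q, z) = -4
J(o, Y) = -4
-75738/J(217, -8) = -75738/(-4) = -75738*(-¼) = 37869/2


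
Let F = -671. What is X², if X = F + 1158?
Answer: 237169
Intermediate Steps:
X = 487 (X = -671 + 1158 = 487)
X² = 487² = 237169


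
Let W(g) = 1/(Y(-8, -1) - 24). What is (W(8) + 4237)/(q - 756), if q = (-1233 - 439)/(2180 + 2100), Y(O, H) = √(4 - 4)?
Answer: -54402545/9712056 ≈ -5.6015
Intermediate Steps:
Y(O, H) = 0 (Y(O, H) = √0 = 0)
q = -209/535 (q = -1672/4280 = -1672*1/4280 = -209/535 ≈ -0.39065)
W(g) = -1/24 (W(g) = 1/(0 - 24) = 1/(-24) = -1/24)
(W(8) + 4237)/(q - 756) = (-1/24 + 4237)/(-209/535 - 756) = 101687/(24*(-404669/535)) = (101687/24)*(-535/404669) = -54402545/9712056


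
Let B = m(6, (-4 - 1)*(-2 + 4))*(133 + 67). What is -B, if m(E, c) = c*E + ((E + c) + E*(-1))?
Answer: 14000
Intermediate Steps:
m(E, c) = c + E*c (m(E, c) = E*c + ((E + c) - E) = E*c + c = c + E*c)
B = -14000 (B = (((-4 - 1)*(-2 + 4))*(1 + 6))*(133 + 67) = (-5*2*7)*200 = -10*7*200 = -70*200 = -14000)
-B = -1*(-14000) = 14000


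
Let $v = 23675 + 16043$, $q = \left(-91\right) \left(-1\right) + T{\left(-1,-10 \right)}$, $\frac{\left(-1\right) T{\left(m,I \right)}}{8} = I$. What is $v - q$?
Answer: $39547$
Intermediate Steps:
$T{\left(m,I \right)} = - 8 I$
$q = 171$ ($q = \left(-91\right) \left(-1\right) - -80 = 91 + 80 = 171$)
$v = 39718$
$v - q = 39718 - 171 = 39547$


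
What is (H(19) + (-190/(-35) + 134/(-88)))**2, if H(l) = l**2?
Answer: 12631736881/94864 ≈ 1.3316e+5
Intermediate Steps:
(H(19) + (-190/(-35) + 134/(-88)))**2 = (19**2 + (-190/(-35) + 134/(-88)))**2 = (361 + (-190*(-1/35) + 134*(-1/88)))**2 = (361 + (38/7 - 67/44))**2 = (361 + 1203/308)**2 = (112391/308)**2 = 12631736881/94864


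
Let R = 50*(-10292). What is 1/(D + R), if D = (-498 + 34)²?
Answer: -1/299304 ≈ -3.3411e-6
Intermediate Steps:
R = -514600
D = 215296 (D = (-464)² = 215296)
1/(D + R) = 1/(215296 - 514600) = 1/(-299304) = -1/299304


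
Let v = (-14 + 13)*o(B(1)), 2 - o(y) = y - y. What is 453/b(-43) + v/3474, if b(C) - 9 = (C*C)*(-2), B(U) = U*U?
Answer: -790550/6407793 ≈ -0.12337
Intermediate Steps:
B(U) = U**2
o(y) = 2 (o(y) = 2 - (y - y) = 2 - 1*0 = 2 + 0 = 2)
b(C) = 9 - 2*C**2 (b(C) = 9 + (C*C)*(-2) = 9 + C**2*(-2) = 9 - 2*C**2)
v = -2 (v = (-14 + 13)*2 = -1*2 = -2)
453/b(-43) + v/3474 = 453/(9 - 2*(-43)**2) - 2/3474 = 453/(9 - 2*1849) - 2*1/3474 = 453/(9 - 3698) - 1/1737 = 453/(-3689) - 1/1737 = 453*(-1/3689) - 1/1737 = -453/3689 - 1/1737 = -790550/6407793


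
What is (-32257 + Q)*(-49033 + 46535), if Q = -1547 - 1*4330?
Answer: 95258732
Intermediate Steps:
Q = -5877 (Q = -1547 - 4330 = -5877)
(-32257 + Q)*(-49033 + 46535) = (-32257 - 5877)*(-49033 + 46535) = -38134*(-2498) = 95258732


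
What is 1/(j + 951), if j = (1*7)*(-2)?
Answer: 1/937 ≈ 0.0010672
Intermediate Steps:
j = -14 (j = 7*(-2) = -14)
1/(j + 951) = 1/(-14 + 951) = 1/937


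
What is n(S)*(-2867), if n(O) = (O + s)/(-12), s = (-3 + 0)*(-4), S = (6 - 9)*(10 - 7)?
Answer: 2867/4 ≈ 716.75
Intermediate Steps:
S = -9 (S = -3*3 = -9)
s = 12 (s = -3*(-4) = 12)
n(O) = -1 - O/12 (n(O) = (O + 12)/(-12) = -(12 + O)/12 = -1 - O/12)
n(S)*(-2867) = (-1 - 1/12*(-9))*(-2867) = (-1 + 3/4)*(-2867) = -1/4*(-2867) = 2867/4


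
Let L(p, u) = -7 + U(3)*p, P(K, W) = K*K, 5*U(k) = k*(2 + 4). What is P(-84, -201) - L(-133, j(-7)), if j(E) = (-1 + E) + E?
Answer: 37709/5 ≈ 7541.8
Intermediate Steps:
U(k) = 6*k/5 (U(k) = (k*(2 + 4))/5 = (k*6)/5 = (6*k)/5 = 6*k/5)
j(E) = -1 + 2*E
P(K, W) = K²
L(p, u) = -7 + 18*p/5 (L(p, u) = -7 + ((6/5)*3)*p = -7 + 18*p/5)
P(-84, -201) - L(-133, j(-7)) = (-84)² - (-7 + (18/5)*(-133)) = 7056 - (-7 - 2394/5) = 7056 - 1*(-2429/5) = 7056 + 2429/5 = 37709/5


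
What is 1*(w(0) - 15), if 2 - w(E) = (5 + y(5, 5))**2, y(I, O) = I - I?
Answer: -38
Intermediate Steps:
y(I, O) = 0
w(E) = -23 (w(E) = 2 - (5 + 0)**2 = 2 - 1*5**2 = 2 - 1*25 = 2 - 25 = -23)
1*(w(0) - 15) = 1*(-23 - 15) = 1*(-38) = -38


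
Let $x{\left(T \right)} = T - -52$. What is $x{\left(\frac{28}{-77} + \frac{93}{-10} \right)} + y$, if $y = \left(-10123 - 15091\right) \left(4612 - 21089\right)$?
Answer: $\frac{45699623237}{110} \approx 4.1545 \cdot 10^{8}$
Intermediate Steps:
$y = 415451078$ ($y = \left(-25214\right) \left(-16477\right) = 415451078$)
$x{\left(T \right)} = 52 + T$ ($x{\left(T \right)} = T + 52 = 52 + T$)
$x{\left(\frac{28}{-77} + \frac{93}{-10} \right)} + y = \left(52 + \left(\frac{28}{-77} + \frac{93}{-10}\right)\right) + 415451078 = \left(52 + \left(28 \left(- \frac{1}{77}\right) + 93 \left(- \frac{1}{10}\right)\right)\right) + 415451078 = \left(52 - \frac{1063}{110}\right) + 415451078 = \frac{4657}{110} + 415451078 = \frac{45699623237}{110}$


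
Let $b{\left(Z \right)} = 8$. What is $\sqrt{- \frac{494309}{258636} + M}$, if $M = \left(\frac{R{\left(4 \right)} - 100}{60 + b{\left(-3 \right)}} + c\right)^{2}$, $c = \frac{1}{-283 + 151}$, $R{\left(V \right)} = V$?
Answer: $\frac{\sqrt{241664830991269}}{48364932} \approx 0.32142$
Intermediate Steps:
$c = - \frac{1}{132}$ ($c = \frac{1}{-132} = - \frac{1}{132} \approx -0.0075758$)
$M = \frac{10144225}{5035536}$ ($M = \left(\frac{4 - 100}{60 + 8} - \frac{1}{132}\right)^{2} = \left(- \frac{96}{68} - \frac{1}{132}\right)^{2} = \left(\left(-96\right) \frac{1}{68} - \frac{1}{132}\right)^{2} = \left(- \frac{24}{17} - \frac{1}{132}\right)^{2} = \left(- \frac{3185}{2244}\right)^{2} = \frac{10144225}{5035536} \approx 2.0145$)
$\sqrt{- \frac{494309}{258636} + M} = \sqrt{- \frac{494309}{258636} + \frac{10144225}{5035536}} = \sqrt{\frac{11212584373}{108530907408}} = \frac{\sqrt{241664830991269}}{48364932}$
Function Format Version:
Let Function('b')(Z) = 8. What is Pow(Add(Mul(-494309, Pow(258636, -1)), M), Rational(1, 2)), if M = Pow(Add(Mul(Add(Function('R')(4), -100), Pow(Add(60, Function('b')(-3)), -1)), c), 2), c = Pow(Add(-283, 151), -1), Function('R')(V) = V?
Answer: Mul(Rational(1, 48364932), Pow(241664830991269, Rational(1, 2))) ≈ 0.32142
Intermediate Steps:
c = Rational(-1, 132) (c = Pow(-132, -1) = Rational(-1, 132) ≈ -0.0075758)
M = Rational(10144225, 5035536) (M = Pow(Add(Mul(Add(4, -100), Pow(Add(60, 8), -1)), Rational(-1, 132)), 2) = Pow(Add(Mul(-96, Pow(68, -1)), Rational(-1, 132)), 2) = Pow(Add(Mul(-96, Rational(1, 68)), Rational(-1, 132)), 2) = Pow(Add(Rational(-24, 17), Rational(-1, 132)), 2) = Pow(Rational(-3185, 2244), 2) = Rational(10144225, 5035536) ≈ 2.0145)
Pow(Add(Mul(-494309, Pow(258636, -1)), M), Rational(1, 2)) = Pow(Add(Mul(-494309, Pow(258636, -1)), Rational(10144225, 5035536)), Rational(1, 2)) = Pow(Add(Mul(-494309, Rational(1, 258636)), Rational(10144225, 5035536)), Rational(1, 2)) = Pow(Add(Rational(-494309, 258636), Rational(10144225, 5035536)), Rational(1, 2)) = Pow(Rational(11212584373, 108530907408), Rational(1, 2)) = Mul(Rational(1, 48364932), Pow(241664830991269, Rational(1, 2)))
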